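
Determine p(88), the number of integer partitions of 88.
44108109

p(n) counts ways to write n as a sum of positive integers (order ignored).
Euler's pentagonal recurrence: p(k) = p(k-1) + p(k-2) - p(k-5) - p(k-7) + p(k-12) + p(k-15) - ... (offsets j(3j∓1)/2, signs ++--, p(0)=1, p(<0)=0).
DP table for k = 0..87: p(0)=1, p(1)=1, p(2)=2, p(3)=3, p(4)=5, p(5)=7, p(6)=11, p(7)=15, p(8)=22, p(9)=30, p(10)=42, p(11)=56, p(12)=77, p(13)=101, p(14)=135, p(15)=176, p(16)=231, p(17)=297, p(18)=385, p(19)=490, p(20)=627, p(21)=792, p(22)=1002, p(23)=1255, p(24)=1575, p(25)=1958, p(26)=2436, p(27)=3010, p(28)=3718, p(29)=4565, p(30)=5604, p(31)=6842, p(32)=8349, p(33)=10143, p(34)=12310, p(35)=14883, p(36)=17977, p(37)=21637, p(38)=26015, p(39)=31185, p(40)=37338, p(41)=44583, p(42)=53174, p(43)=63261, p(44)=75175, p(45)=89134, p(46)=105558, p(47)=124754, p(48)=147273, p(49)=173525, p(50)=204226, p(51)=239943, p(52)=281589, p(53)=329931, p(54)=386155, p(55)=451276, p(56)=526823, p(57)=614154, p(58)=715220, p(59)=831820, p(60)=966467, p(61)=1121505, p(62)=1300156, p(63)=1505499, p(64)=1741630, p(65)=2012558, p(66)=2323520, p(67)=2679689, p(68)=3087735, p(69)=3554345, p(70)=4087968, p(71)=4697205, p(72)=5392783, p(73)=6185689, p(74)=7089500, p(75)=8118264, p(76)=9289091, p(77)=10619863, p(78)=12132164, p(79)=13848650, p(80)=15796476, p(81)=18004327, p(82)=20506255, p(83)=23338469, p(84)=26543660, p(85)=30167357, p(86)=34262962, p(87)=38887673.
Final step: p(88) = p(87) + p(86) - p(83) - p(81) + p(76) + p(73) - p(66) - p(62) + p(53) + p(48) - p(37) - p(31) + p(18) + p(11)
= 38887673 + 34262962 - 23338469 - 18004327 + 9289091 + 6185689 - 2323520 - 1300156 + 329931 + 147273 - 21637 - 6842 + 385 + 56
= 44108109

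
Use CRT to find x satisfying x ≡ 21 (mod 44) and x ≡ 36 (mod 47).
1869

Using Chinese Remainder Theorem:
M = 44 × 47 = 2068
M1 = 47, M2 = 44
y1 = 47^(-1) mod 44 = 15
y2 = 44^(-1) mod 47 = 31
x = (21×47×15 + 36×44×31) mod 2068 = 1869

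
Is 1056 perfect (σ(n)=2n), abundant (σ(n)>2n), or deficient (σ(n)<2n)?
abundant

Proper divisors of 1056: sum = 1 + 2 + 3 + 4 + 6 + 8 + 11 + 12 + ... + 176 + 264 + 352 + 528 (23 divisors) = 1968
Since 1968 > 1056, 1056 is abundant.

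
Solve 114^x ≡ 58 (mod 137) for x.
133

Baby-step giant-step with step n = ⌈√137⌉ = 12.
Baby steps 114^j mod 137 (j:value) for j=0..11: 0:1, 1:114, 2:118, 3:26, 4:87, 5:54, 6:128, 7:70, 8:34, 9:40, 10:39, 11:62.
Giant-step multiplier: 114^(-12) ≡ 114^(136-12) = 114^124 ≡ 22 (mod 137).
Giant steps γ_i = 58·22^i mod 137: γ_0=58, γ_1=43, γ_2=124, γ_3=125, γ_4=10, γ_5=83, γ_6=45, γ_7=31, γ_8=134, γ_9=71, γ_10=55, γ_11=114 (in table at j=1).
x = i·n + j = 11·12 + 1 = 133.
Check: 114^133 ≡ 58 (mod 137).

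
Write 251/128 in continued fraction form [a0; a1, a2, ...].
[1; 1, 24, 1, 1, 2]

Euclidean algorithm steps:
251 = 1 × 128 + 123
128 = 1 × 123 + 5
123 = 24 × 5 + 3
5 = 1 × 3 + 2
3 = 1 × 2 + 1
2 = 2 × 1 + 0
Continued fraction: [1; 1, 24, 1, 1, 2]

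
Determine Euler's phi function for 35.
24

35 = 5 × 7
φ(n) = n × ∏(1 - 1/p) for each prime p dividing n
φ(35) = 35 × (1 - 1/5) × (1 - 1/7) = 24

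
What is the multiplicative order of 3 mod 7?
6

7 is prime, so ord(3) divides φ(7) = 6.
Divisors of 6: 1, 2, 3, 6.
Repeated squaring: 3^1 ≡ 3, 3^2 ≡ 2, 3^4 ≡ 4 (mod 7).
Test 3^d mod 7 for each divisor d in increasing order:
3^1 ≡ 3
3^2 ≡ 2
3^3 = 3^2·3^1 ≡ 6
3^6 = 3^4·3^2 ≡ 1  ← first divisor giving 1
The order is 6.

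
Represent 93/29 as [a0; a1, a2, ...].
[3; 4, 1, 5]

Euclidean algorithm steps:
93 = 3 × 29 + 6
29 = 4 × 6 + 5
6 = 1 × 5 + 1
5 = 5 × 1 + 0
Continued fraction: [3; 4, 1, 5]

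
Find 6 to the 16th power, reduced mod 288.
0

Repeated squaring. Binary of 16 = 10000.
6^1 ≡ 6 (mod 288); 6^2 ≡ 36 (mod 288); 6^4 ≡ 144 (mod 288); 6^8 ≡ 0 (mod 288); 6^16 ≡ 0 (mod 288)
6^16 = 6^16 ≡ 0 (mod 288)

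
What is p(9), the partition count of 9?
30

p(n) counts ways to write n as a sum of positive integers (order ignored).
Examples: 9; 8 + 1; 7 + 2; 7 + 1 + 1; 6 + 3; ... (30 total)
p(9) = 30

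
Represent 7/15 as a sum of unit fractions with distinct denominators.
1/3 + 1/8 + 1/120

Greedy algorithm:
7/15: ceiling(15/7) = 3, use 1/3
2/15: ceiling(15/2) = 8, use 1/8
1/120: ceiling(120/1) = 120, use 1/120
Result: 7/15 = 1/3 + 1/8 + 1/120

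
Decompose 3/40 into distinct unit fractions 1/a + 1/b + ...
1/14 + 1/280

Greedy algorithm:
3/40: ceiling(40/3) = 14, use 1/14
1/280: ceiling(280/1) = 280, use 1/280
Result: 3/40 = 1/14 + 1/280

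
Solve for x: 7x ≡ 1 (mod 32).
23

gcd(7, 32) = 1, so the inverse exists.
Extended Euclidean algorithm on (32, 7):
32 = 4 × 7 + 4  ⟹  4 = (1)·32 + (-4)·7
7 = 1 × 4 + 3  ⟹  3 = (-1)·32 + (5)·7
4 = 1 × 3 + 1  ⟹  1 = (2)·32 + (-9)·7
So (-9)·7 ≡ 1 (mod 32), i.e. 7^(-1) ≡ -9 ≡ 23 (mod 32).
Check: 7 × 23 = 161 ≡ 1 (mod 32)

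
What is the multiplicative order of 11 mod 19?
3

19 is prime, so ord(11) divides φ(19) = 18.
Divisors of 18: 1, 2, 3, 6, 9, 18.
Repeated squaring: 11^1 ≡ 11, 11^2 ≡ 7, 11^4 ≡ 11, 11^8 ≡ 7, 11^16 ≡ 11 (mod 19).
Test 11^d mod 19 for each divisor d in increasing order:
11^1 ≡ 11
11^2 ≡ 7
11^3 = 11^2·11^1 ≡ 1  ← first divisor giving 1
The order is 3.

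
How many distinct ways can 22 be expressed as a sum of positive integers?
1002

p(n) counts ways to write n as a sum of positive integers (order ignored).
Euler's pentagonal recurrence: p(k) = p(k-1) + p(k-2) - p(k-5) - p(k-7) + p(k-12) + p(k-15) - ... (offsets j(3j∓1)/2, signs ++--, p(0)=1, p(<0)=0).
DP table for k = 0..21: p(0)=1, p(1)=1, p(2)=2, p(3)=3, p(4)=5, p(5)=7, p(6)=11, p(7)=15, p(8)=22, p(9)=30, p(10)=42, p(11)=56, p(12)=77, p(13)=101, p(14)=135, p(15)=176, p(16)=231, p(17)=297, p(18)=385, p(19)=490, p(20)=627, p(21)=792.
Final step: p(22) = p(21) + p(20) - p(17) - p(15) + p(10) + p(7) - p(0)
= 792 + 627 - 297 - 176 + 42 + 15 - 1
= 1002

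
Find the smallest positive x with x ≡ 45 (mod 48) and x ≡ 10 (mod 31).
909

Using Chinese Remainder Theorem:
M = 48 × 31 = 1488
M1 = 31, M2 = 48
y1 = 31^(-1) mod 48 = 31
y2 = 48^(-1) mod 31 = 11
x = (45×31×31 + 10×48×11) mod 1488 = 909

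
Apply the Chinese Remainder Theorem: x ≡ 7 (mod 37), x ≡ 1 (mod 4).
81

Using Chinese Remainder Theorem:
M = 37 × 4 = 148
M1 = 4, M2 = 37
y1 = 4^(-1) mod 37 = 28
y2 = 37^(-1) mod 4 = 1
x = (7×4×28 + 1×37×1) mod 148 = 81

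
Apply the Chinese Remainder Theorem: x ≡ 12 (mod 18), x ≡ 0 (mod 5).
30

Using Chinese Remainder Theorem:
M = 18 × 5 = 90
M1 = 5, M2 = 18
y1 = 5^(-1) mod 18 = 11
y2 = 18^(-1) mod 5 = 2
x = (12×5×11 + 0×18×2) mod 90 = 30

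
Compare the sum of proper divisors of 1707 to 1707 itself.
deficient

Proper divisors of 1707: sum = 1 + 3 + 569 = 573
Since 573 < 1707, 1707 is deficient.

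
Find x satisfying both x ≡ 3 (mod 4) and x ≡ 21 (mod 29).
79

Using Chinese Remainder Theorem:
M = 4 × 29 = 116
M1 = 29, M2 = 4
y1 = 29^(-1) mod 4 = 1
y2 = 4^(-1) mod 29 = 22
x = (3×29×1 + 21×4×22) mod 116 = 79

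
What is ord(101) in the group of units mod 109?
12

109 is prime, so ord(101) divides φ(109) = 108.
Divisors of 108: 1, 2, 3, 4, 6, 9, 12, 18, 27, 36, 54, 108.
Repeated squaring: 101^1 ≡ 101, 101^2 ≡ 64, 101^4 ≡ 63, 101^8 ≡ 45, 101^16 ≡ 63, 101^32 ≡ 45, 101^64 ≡ 63 (mod 109).
Test 101^d mod 109 for each divisor d in increasing order:
101^1 ≡ 101
101^2 ≡ 64
101^3 = 101^2·101^1 ≡ 33
101^4 ≡ 63
101^6 = 101^4·101^2 ≡ 108
101^9 = 101^8·101^1 ≡ 76
101^12 = 101^8·101^4 ≡ 1  ← first divisor giving 1
The order is 12.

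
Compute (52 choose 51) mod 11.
8

Using Lucas' theorem:
Write n=52 and k=51 in base 11:
n in base 11: [4, 8]
k in base 11: [4, 7]
C(52,51) mod 11 = ∏ C(n_i, k_i) mod 11
Digit binomials (mod 11): C(4,4) = 1; C(8,7) = 8
Product: 1 × 8 = 8 ≡ 8 (mod 11)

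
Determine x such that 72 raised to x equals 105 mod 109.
12

Baby-step giant-step with step n = ⌈√109⌉ = 11.
Baby steps 72^j mod 109 (j:value) for j=0..10: 0:1, 1:72, 2:61, 3:32, 4:15, 5:99, 6:43, 7:44, 8:7, 9:68, 10:100.
Giant-step multiplier: 72^(-11) ≡ 72^(108-11) = 72^97 ≡ 91 (mod 109).
Giant steps γ_i = 105·91^i mod 109: γ_0=105, γ_1=72 (in table at j=1).
x = i·n + j = 1·11 + 1 = 12.
Check: 72^12 ≡ 105 (mod 109).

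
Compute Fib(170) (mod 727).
152

Matrix identity: Q^n = [[F_(n+1), F_n], [F_n, F_(n-1)]] with Q = [[1,1],[1,0]].
n = 170 = 10101010₂. Square-and-multiply, entries mod 727:
Q^1 = [[1,1],[1,0]]
Q^2 = (Q^1)² = [[2,1],[1,1]]
Q^5 = (Q^2)²·Q = [[8,5],[5,3]]
Q^10 = (Q^5)² = [[89,55],[55,34]]
Q^21 = (Q^10)²·Q = [[263,41],[41,222]]
Q^42 = (Q^21)² = [[331,256],[256,75]]
Q^85 = (Q^42)²·Q = [[592,617],[617,702]]
Q^170 = (Q^85)² = [[518,152],[152,366]]
F_170 mod 727 = Q^170[0][1] = 152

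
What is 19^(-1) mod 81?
64

gcd(19, 81) = 1, so the inverse exists.
Extended Euclidean algorithm on (81, 19):
81 = 4 × 19 + 5  ⟹  5 = (1)·81 + (-4)·19
19 = 3 × 5 + 4  ⟹  4 = (-3)·81 + (13)·19
5 = 1 × 4 + 1  ⟹  1 = (4)·81 + (-17)·19
So (-17)·19 ≡ 1 (mod 81), i.e. 19^(-1) ≡ -17 ≡ 64 (mod 81).
Check: 19 × 64 = 1216 ≡ 1 (mod 81)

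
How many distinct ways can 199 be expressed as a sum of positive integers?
3646072432125

p(n) counts ways to write n as a sum of positive integers (order ignored).
Euler's pentagonal recurrence: p(k) = p(k-1) + p(k-2) - p(k-5) - p(k-7) + p(k-12) + p(k-15) - ... (offsets j(3j∓1)/2, signs ++--, p(0)=1, p(<0)=0).
DP table for k = 0..198: p(0)=1, p(1)=1, p(2)=2, p(3)=3, p(4)=5, p(5)=7, p(6)=11, p(7)=15, p(8)=22, p(9)=30, p(10)=42, p(11)=56, p(12)=77, p(13)=101, p(14)=135, p(15)=176, p(16)=231, p(17)=297, p(18)=385, p(19)=490, p(20)=627, p(21)=792, p(22)=1002, p(23)=1255, p(24)=1575, p(25)=1958, p(26)=2436, p(27)=3010, p(28)=3718, p(29)=4565, p(30)=5604, p(31)=6842, p(32)=8349, p(33)=10143, p(34)=12310, p(35)=14883, p(36)=17977, p(37)=21637, p(38)=26015, p(39)=31185, p(40)=37338, p(41)=44583, p(42)=53174, p(43)=63261, p(44)=75175, p(45)=89134, p(46)=105558, p(47)=124754, p(48)=147273, p(49)=173525, p(50)=204226, p(51)=239943, p(52)=281589, p(53)=329931, p(54)=386155, p(55)=451276, p(56)=526823, p(57)=614154, p(58)=715220, p(59)=831820, p(60)=966467, p(61)=1121505, p(62)=1300156, p(63)=1505499, p(64)=1741630, p(65)=2012558, p(66)=2323520, p(67)=2679689, p(68)=3087735, p(69)=3554345, p(70)=4087968, p(71)=4697205, p(72)=5392783, p(73)=6185689, p(74)=7089500, p(75)=8118264, p(76)=9289091, p(77)=10619863, p(78)=12132164, p(79)=13848650, p(80)=15796476, p(81)=18004327, p(82)=20506255, p(83)=23338469, p(84)=26543660, p(85)=30167357, p(86)=34262962, p(87)=38887673, p(88)=44108109, p(89)=49995925, p(90)=56634173, p(91)=64112359, p(92)=72533807, p(93)=82010177, p(94)=92669720, p(95)=104651419, p(96)=118114304, p(97)=133230930, p(98)=150198136, p(99)=169229875, p(100)=190569292, p(101)=214481126, p(102)=241265379, p(103)=271248950, p(104)=304801365, p(105)=342325709, p(106)=384276336, p(107)=431149389, p(108)=483502844, p(109)=541946240, p(110)=607163746, p(111)=679903203, p(112)=761002156, p(113)=851376628, p(114)=952050665, p(115)=1064144451, p(116)=1188908248, p(117)=1327710076, p(118)=1482074143, p(119)=1653668665, p(120)=1844349560, p(121)=2056148051, p(122)=2291320912, p(123)=2552338241, p(124)=2841940500, p(125)=3163127352, p(126)=3519222692, p(127)=3913864295, p(128)=4351078600, p(129)=4835271870, p(130)=5371315400, p(131)=5964539504, p(132)=6620830889, p(133)=7346629512, p(134)=8149040695, p(135)=9035836076, p(136)=10015581680, p(137)=11097645016, p(138)=12292341831, p(139)=13610949895, p(140)=15065878135, p(141)=16670689208, p(142)=18440293320, p(143)=20390982757, p(144)=22540654445, p(145)=24908858009, p(146)=27517052599, p(147)=30388671978, p(148)=33549419497, p(149)=37027355200, p(150)=40853235313, p(151)=45060624582, p(152)=49686288421, p(153)=54770336324, p(154)=60356673280, p(155)=66493182097, p(156)=73232243759, p(157)=80630964769, p(158)=88751778802, p(159)=97662728555, p(160)=107438159466, p(161)=118159068427, p(162)=129913904637, p(163)=142798995930, p(164)=156919475295, p(165)=172389800255, p(166)=189334822579, p(167)=207890420102, p(168)=228204732751, p(169)=250438925115, p(170)=274768617130, p(171)=301384802048, p(172)=330495499613, p(173)=362326859895, p(174)=397125074750, p(175)=435157697830, p(176)=476715857290, p(177)=522115831195, p(178)=571701605655, p(179)=625846753120, p(180)=684957390936, p(181)=749474411781, p(182)=819876908323, p(183)=896684817527, p(184)=980462880430, p(185)=1071823774337, p(186)=1171432692373, p(187)=1280011042268, p(188)=1398341745571, p(189)=1527273599625, p(190)=1667727404093, p(191)=1820701100652, p(192)=1987276856363, p(193)=2168627105469, p(194)=2366022741845, p(195)=2580840212973, p(196)=2814570987591, p(197)=3068829878530, p(198)=3345365983698.
Final step: p(199) = p(198) + p(197) - p(194) - p(192) + p(187) + p(184) - p(177) - p(173) + p(164) + p(159) - p(148) - p(142) + p(129) + p(122) - p(107) - p(99) + p(82) + p(73) - p(54) - p(44) + p(23) + p(12)
= 3345365983698 + 3068829878530 - 2366022741845 - 1987276856363 + 1280011042268 + 980462880430 - 522115831195 - 362326859895 + 156919475295 + 97662728555 - 33549419497 - 18440293320 + 4835271870 + 2291320912 - 431149389 - 169229875 + 20506255 + 6185689 - 386155 - 75175 + 1255 + 77
= 3646072432125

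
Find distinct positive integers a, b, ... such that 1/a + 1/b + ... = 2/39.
1/20 + 1/780

Greedy algorithm:
2/39: ceiling(39/2) = 20, use 1/20
1/780: ceiling(780/1) = 780, use 1/780
Result: 2/39 = 1/20 + 1/780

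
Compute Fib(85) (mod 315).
215

Matrix identity: Q^n = [[F_(n+1), F_n], [F_n, F_(n-1)]] with Q = [[1,1],[1,0]].
n = 85 = 1010101₂. Square-and-multiply, entries mod 315:
Q^1 = [[1,1],[1,0]]
Q^2 = (Q^1)² = [[2,1],[1,1]]
Q^5 = (Q^2)²·Q = [[8,5],[5,3]]
Q^10 = (Q^5)² = [[89,55],[55,34]]
Q^21 = (Q^10)²·Q = [[71,236],[236,150]]
Q^42 = (Q^21)² = [[257,181],[181,76]]
Q^85 = (Q^42)²·Q = [[8,215],[215,108]]
F_85 mod 315 = Q^85[0][1] = 215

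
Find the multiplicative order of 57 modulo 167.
83

167 is prime, so ord(57) divides φ(167) = 166.
Divisors of 166: 1, 2, 83, 166.
Repeated squaring: 57^1 ≡ 57, 57^2 ≡ 76, 57^4 ≡ 98, 57^8 ≡ 85, 57^16 ≡ 44, 57^32 ≡ 99, 57^64 ≡ 115, 57^128 ≡ 32 (mod 167).
Test 57^d mod 167 for each divisor d in increasing order:
57^1 ≡ 57
57^2 ≡ 76
57^83 = 57^64·57^16·57^2·57^1 ≡ 1  ← first divisor giving 1
The order is 83.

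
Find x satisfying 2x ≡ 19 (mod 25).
x ≡ 22 (mod 25)

gcd(2, 25) = 1, which divides 19, so solutions exist.
Find 2^(-1) mod 25 by the extended Euclidean algorithm:
25 = 12 × 2 + 1  ⟹  1 = (1)·25 + (-12)·2
So (-12)·2 ≡ 1 (mod 25), i.e. 2^(-1) ≡ -12 ≡ 13 (mod 25).
x ≡ 13 × 19 = 247 ≡ 22 (mod 25).
Check: 2 × 22 = 44 ≡ 19 (mod 25).
Unique solution: x ≡ 22 (mod 25)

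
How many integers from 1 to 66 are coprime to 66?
20

66 = 2 × 3 × 11
φ(n) = n × ∏(1 - 1/p) for each prime p dividing n
φ(66) = 66 × (1 - 1/2) × (1 - 1/3) × (1 - 1/11) = 20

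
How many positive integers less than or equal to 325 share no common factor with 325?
240

325 = 5^2 × 13
φ(n) = n × ∏(1 - 1/p) for each prime p dividing n
φ(325) = 325 × (1 - 1/5) × (1 - 1/13) = 240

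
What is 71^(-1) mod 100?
31

gcd(71, 100) = 1, so the inverse exists.
Extended Euclidean algorithm on (100, 71):
100 = 1 × 71 + 29  ⟹  29 = (1)·100 + (-1)·71
71 = 2 × 29 + 13  ⟹  13 = (-2)·100 + (3)·71
29 = 2 × 13 + 3  ⟹  3 = (5)·100 + (-7)·71
13 = 4 × 3 + 1  ⟹  1 = (-22)·100 + (31)·71
So (31)·71 ≡ 1 (mod 100), i.e. 71^(-1) ≡ 31 (mod 100).
Check: 71 × 31 = 2201 ≡ 1 (mod 100)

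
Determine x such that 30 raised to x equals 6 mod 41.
7

Baby-step giant-step with step n = ⌈√41⌉ = 7.
Baby steps 30^j mod 41 (j:value) for j=0..6: 0:1, 1:30, 2:39, 3:22, 4:4, 5:38, 6:33.
Giant-step multiplier: 30^(-7) ≡ 30^(40-7) = 30^33 ≡ 7 (mod 41).
Giant steps γ_i = 6·7^i mod 41: γ_0=6, γ_1=1 (in table at j=0).
x = i·n + j = 1·7 + 0 = 7.
Check: 30^7 ≡ 6 (mod 41).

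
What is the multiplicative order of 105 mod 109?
9

109 is prime, so ord(105) divides φ(109) = 108.
Divisors of 108: 1, 2, 3, 4, 6, 9, 12, 18, 27, 36, 54, 108.
Repeated squaring: 105^1 ≡ 105, 105^2 ≡ 16, 105^4 ≡ 38, 105^8 ≡ 27, 105^16 ≡ 75, 105^32 ≡ 66, 105^64 ≡ 105 (mod 109).
Test 105^d mod 109 for each divisor d in increasing order:
105^1 ≡ 105
105^2 ≡ 16
105^3 = 105^2·105^1 ≡ 45
105^4 ≡ 38
105^6 = 105^4·105^2 ≡ 63
105^9 = 105^8·105^1 ≡ 1  ← first divisor giving 1
The order is 9.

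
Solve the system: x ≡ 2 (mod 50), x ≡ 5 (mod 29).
1252

Using Chinese Remainder Theorem:
M = 50 × 29 = 1450
M1 = 29, M2 = 50
y1 = 29^(-1) mod 50 = 19
y2 = 50^(-1) mod 29 = 18
x = (2×29×19 + 5×50×18) mod 1450 = 1252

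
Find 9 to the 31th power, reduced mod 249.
153

Repeated squaring. Binary of 31 = 11111.
9^1 ≡ 9 (mod 249); 9^2 ≡ 81 (mod 249); 9^4 ≡ 87 (mod 249); 9^8 ≡ 99 (mod 249); 9^16 ≡ 90 (mod 249)
9^31 = 9^1 × 9^2 × 9^4 × 9^8 × 9^16 ≡ 153 (mod 249)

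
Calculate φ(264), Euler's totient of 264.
80

264 = 2^3 × 3 × 11
φ(n) = n × ∏(1 - 1/p) for each prime p dividing n
φ(264) = 264 × (1 - 1/2) × (1 - 1/3) × (1 - 1/11) = 80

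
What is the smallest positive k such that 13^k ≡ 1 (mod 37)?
36

37 is prime, so ord(13) divides φ(37) = 36.
Divisors of 36: 1, 2, 3, 4, 6, 9, 12, 18, 36.
Repeated squaring: 13^1 ≡ 13, 13^2 ≡ 21, 13^4 ≡ 34, 13^8 ≡ 9, 13^16 ≡ 7, 13^32 ≡ 12 (mod 37).
Test 13^d mod 37 for each divisor d in increasing order:
13^1 ≡ 13
13^2 ≡ 21
13^3 = 13^2·13^1 ≡ 14
13^4 ≡ 34
13^6 = 13^4·13^2 ≡ 11
13^9 = 13^8·13^1 ≡ 6
13^12 = 13^8·13^4 ≡ 10
13^18 = 13^16·13^2 ≡ 36
13^36 = 13^32·13^4 ≡ 1  ← first divisor giving 1
The order is 36.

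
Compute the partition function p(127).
3913864295

p(n) counts ways to write n as a sum of positive integers (order ignored).
Euler's pentagonal recurrence: p(k) = p(k-1) + p(k-2) - p(k-5) - p(k-7) + p(k-12) + p(k-15) - ... (offsets j(3j∓1)/2, signs ++--, p(0)=1, p(<0)=0).
DP table for k = 0..126: p(0)=1, p(1)=1, p(2)=2, p(3)=3, p(4)=5, p(5)=7, p(6)=11, p(7)=15, p(8)=22, p(9)=30, p(10)=42, p(11)=56, p(12)=77, p(13)=101, p(14)=135, p(15)=176, p(16)=231, p(17)=297, p(18)=385, p(19)=490, p(20)=627, p(21)=792, p(22)=1002, p(23)=1255, p(24)=1575, p(25)=1958, p(26)=2436, p(27)=3010, p(28)=3718, p(29)=4565, p(30)=5604, p(31)=6842, p(32)=8349, p(33)=10143, p(34)=12310, p(35)=14883, p(36)=17977, p(37)=21637, p(38)=26015, p(39)=31185, p(40)=37338, p(41)=44583, p(42)=53174, p(43)=63261, p(44)=75175, p(45)=89134, p(46)=105558, p(47)=124754, p(48)=147273, p(49)=173525, p(50)=204226, p(51)=239943, p(52)=281589, p(53)=329931, p(54)=386155, p(55)=451276, p(56)=526823, p(57)=614154, p(58)=715220, p(59)=831820, p(60)=966467, p(61)=1121505, p(62)=1300156, p(63)=1505499, p(64)=1741630, p(65)=2012558, p(66)=2323520, p(67)=2679689, p(68)=3087735, p(69)=3554345, p(70)=4087968, p(71)=4697205, p(72)=5392783, p(73)=6185689, p(74)=7089500, p(75)=8118264, p(76)=9289091, p(77)=10619863, p(78)=12132164, p(79)=13848650, p(80)=15796476, p(81)=18004327, p(82)=20506255, p(83)=23338469, p(84)=26543660, p(85)=30167357, p(86)=34262962, p(87)=38887673, p(88)=44108109, p(89)=49995925, p(90)=56634173, p(91)=64112359, p(92)=72533807, p(93)=82010177, p(94)=92669720, p(95)=104651419, p(96)=118114304, p(97)=133230930, p(98)=150198136, p(99)=169229875, p(100)=190569292, p(101)=214481126, p(102)=241265379, p(103)=271248950, p(104)=304801365, p(105)=342325709, p(106)=384276336, p(107)=431149389, p(108)=483502844, p(109)=541946240, p(110)=607163746, p(111)=679903203, p(112)=761002156, p(113)=851376628, p(114)=952050665, p(115)=1064144451, p(116)=1188908248, p(117)=1327710076, p(118)=1482074143, p(119)=1653668665, p(120)=1844349560, p(121)=2056148051, p(122)=2291320912, p(123)=2552338241, p(124)=2841940500, p(125)=3163127352, p(126)=3519222692.
Final step: p(127) = p(126) + p(125) - p(122) - p(120) + p(115) + p(112) - p(105) - p(101) + p(92) + p(87) - p(76) - p(70) + p(57) + p(50) - p(35) - p(27) + p(10) + p(1)
= 3519222692 + 3163127352 - 2291320912 - 1844349560 + 1064144451 + 761002156 - 342325709 - 214481126 + 72533807 + 38887673 - 9289091 - 4087968 + 614154 + 204226 - 14883 - 3010 + 42 + 1
= 3913864295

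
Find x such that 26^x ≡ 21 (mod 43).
12

Baby-step giant-step with step n = ⌈√43⌉ = 7.
Baby steps 26^j mod 43 (j:value) for j=0..6: 0:1, 1:26, 2:31, 3:32, 4:15, 5:3, 6:35.
Giant-step multiplier: 26^(-7) ≡ 26^(42-7) = 26^35 ≡ 37 (mod 43).
Giant steps γ_i = 21·37^i mod 43: γ_0=21, γ_1=3 (in table at j=5).
x = i·n + j = 1·7 + 5 = 12.
Check: 26^12 ≡ 21 (mod 43).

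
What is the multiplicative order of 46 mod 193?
48

193 is prime, so ord(46) divides φ(193) = 192.
Divisors of 192: 1, 2, 3, 4, 6, 8, 12, 16, 24, 32, 48, 64, 96, 192.
Repeated squaring: 46^1 ≡ 46, 46^2 ≡ 186, 46^4 ≡ 49, 46^8 ≡ 85, 46^16 ≡ 84, 46^32 ≡ 108, 46^64 ≡ 84, 46^128 ≡ 108 (mod 193).
Test 46^d mod 193 for each divisor d in increasing order:
46^1 ≡ 46
46^2 ≡ 186
46^3 = 46^2·46^1 ≡ 64
46^4 ≡ 49
46^6 = 46^4·46^2 ≡ 43
46^8 ≡ 85
46^12 = 46^8·46^4 ≡ 112
46^16 ≡ 84
46^24 = 46^16·46^8 ≡ 192
46^32 ≡ 108
46^48 = 46^32·46^16 ≡ 1  ← first divisor giving 1
The order is 48.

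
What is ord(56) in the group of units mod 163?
81

163 is prime, so ord(56) divides φ(163) = 162.
Divisors of 162: 1, 2, 3, 6, 9, 18, 27, 54, 81, 162.
Repeated squaring: 56^1 ≡ 56, 56^2 ≡ 39, 56^4 ≡ 54, 56^8 ≡ 145, 56^16 ≡ 161, 56^32 ≡ 4, 56^64 ≡ 16, 56^128 ≡ 93 (mod 163).
Test 56^d mod 163 for each divisor d in increasing order:
56^1 ≡ 56
56^2 ≡ 39
56^3 = 56^2·56^1 ≡ 65
56^6 = 56^4·56^2 ≡ 150
56^9 = 56^8·56^1 ≡ 133
56^18 = 56^16·56^2 ≡ 85
56^27 = 56^16·56^8·56^2·56^1 ≡ 58
56^54 = 56^32·56^16·56^4·56^2 ≡ 104
56^81 = 56^64·56^16·56^1 ≡ 1  ← first divisor giving 1
The order is 81.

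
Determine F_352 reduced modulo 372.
351

Matrix identity: Q^n = [[F_(n+1), F_n], [F_n, F_(n-1)]] with Q = [[1,1],[1,0]].
n = 352 = 101100000₂. Square-and-multiply, entries mod 372:
Q^1 = [[1,1],[1,0]]
Q^2 = (Q^1)² = [[2,1],[1,1]]
Q^5 = (Q^2)²·Q = [[8,5],[5,3]]
Q^11 = (Q^5)²·Q = [[144,89],[89,55]]
Q^22 = (Q^11)² = [[13,227],[227,158]]
Q^44 = (Q^22)² = [[362,129],[129,233]]
Q^88 = (Q^44)² = [[1,123],[123,250]]
Q^176 = (Q^88)² = [[250,369],[369,253]]
Q^352 = (Q^176)² = [[13,351],[351,34]]
F_352 mod 372 = Q^352[0][1] = 351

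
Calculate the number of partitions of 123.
2552338241

p(n) counts ways to write n as a sum of positive integers (order ignored).
Euler's pentagonal recurrence: p(k) = p(k-1) + p(k-2) - p(k-5) - p(k-7) + p(k-12) + p(k-15) - ... (offsets j(3j∓1)/2, signs ++--, p(0)=1, p(<0)=0).
DP table for k = 0..122: p(0)=1, p(1)=1, p(2)=2, p(3)=3, p(4)=5, p(5)=7, p(6)=11, p(7)=15, p(8)=22, p(9)=30, p(10)=42, p(11)=56, p(12)=77, p(13)=101, p(14)=135, p(15)=176, p(16)=231, p(17)=297, p(18)=385, p(19)=490, p(20)=627, p(21)=792, p(22)=1002, p(23)=1255, p(24)=1575, p(25)=1958, p(26)=2436, p(27)=3010, p(28)=3718, p(29)=4565, p(30)=5604, p(31)=6842, p(32)=8349, p(33)=10143, p(34)=12310, p(35)=14883, p(36)=17977, p(37)=21637, p(38)=26015, p(39)=31185, p(40)=37338, p(41)=44583, p(42)=53174, p(43)=63261, p(44)=75175, p(45)=89134, p(46)=105558, p(47)=124754, p(48)=147273, p(49)=173525, p(50)=204226, p(51)=239943, p(52)=281589, p(53)=329931, p(54)=386155, p(55)=451276, p(56)=526823, p(57)=614154, p(58)=715220, p(59)=831820, p(60)=966467, p(61)=1121505, p(62)=1300156, p(63)=1505499, p(64)=1741630, p(65)=2012558, p(66)=2323520, p(67)=2679689, p(68)=3087735, p(69)=3554345, p(70)=4087968, p(71)=4697205, p(72)=5392783, p(73)=6185689, p(74)=7089500, p(75)=8118264, p(76)=9289091, p(77)=10619863, p(78)=12132164, p(79)=13848650, p(80)=15796476, p(81)=18004327, p(82)=20506255, p(83)=23338469, p(84)=26543660, p(85)=30167357, p(86)=34262962, p(87)=38887673, p(88)=44108109, p(89)=49995925, p(90)=56634173, p(91)=64112359, p(92)=72533807, p(93)=82010177, p(94)=92669720, p(95)=104651419, p(96)=118114304, p(97)=133230930, p(98)=150198136, p(99)=169229875, p(100)=190569292, p(101)=214481126, p(102)=241265379, p(103)=271248950, p(104)=304801365, p(105)=342325709, p(106)=384276336, p(107)=431149389, p(108)=483502844, p(109)=541946240, p(110)=607163746, p(111)=679903203, p(112)=761002156, p(113)=851376628, p(114)=952050665, p(115)=1064144451, p(116)=1188908248, p(117)=1327710076, p(118)=1482074143, p(119)=1653668665, p(120)=1844349560, p(121)=2056148051, p(122)=2291320912.
Final step: p(123) = p(122) + p(121) - p(118) - p(116) + p(111) + p(108) - p(101) - p(97) + p(88) + p(83) - p(72) - p(66) + p(53) + p(46) - p(31) - p(23) + p(6)
= 2291320912 + 2056148051 - 1482074143 - 1188908248 + 679903203 + 483502844 - 214481126 - 133230930 + 44108109 + 23338469 - 5392783 - 2323520 + 329931 + 105558 - 6842 - 1255 + 11
= 2552338241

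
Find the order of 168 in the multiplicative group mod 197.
98

197 is prime, so ord(168) divides φ(197) = 196.
Divisors of 196: 1, 2, 4, 7, 14, 28, 49, 98, 196.
Repeated squaring: 168^1 ≡ 168, 168^2 ≡ 53, 168^4 ≡ 51, 168^8 ≡ 40, 168^16 ≡ 24, 168^32 ≡ 182, 168^64 ≡ 28, 168^128 ≡ 193 (mod 197).
Test 168^d mod 197 for each divisor d in increasing order:
168^1 ≡ 168
168^2 ≡ 53
168^4 ≡ 51
168^7 = 168^4·168^2·168^1 ≡ 19
168^14 = 168^8·168^4·168^2 ≡ 164
168^28 = 168^16·168^8·168^4 ≡ 104
168^49 = 168^32·168^16·168^1 ≡ 196
168^98 = 168^64·168^32·168^2 ≡ 1  ← first divisor giving 1
The order is 98.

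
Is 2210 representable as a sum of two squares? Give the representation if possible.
1² + 47² (a=1, b=47)

Factorization: 2210 = 2 × 5 × 13 × 17
By Fermat: n is sum of two squares iff every prime p ≡ 3 (mod 4) appears to even power.
All primes ≡ 3 (mod 4) appear to even power.
Search a = 0, 1, 2, … for 2210 - a² a perfect square: first hit at a = 1: 2210 - 1 = 2209 = 47².
2210 = 1² + 47² = 1 + 2209 ✓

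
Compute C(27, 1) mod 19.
8

Using Lucas' theorem:
Write n=27 and k=1 in base 19:
n in base 19: [1, 8]
k in base 19: [0, 1]
C(27,1) mod 19 = ∏ C(n_i, k_i) mod 19
Digit binomials (mod 19): C(1,0) = 1; C(8,1) = 8
Product: 1 × 8 = 8 ≡ 8 (mod 19)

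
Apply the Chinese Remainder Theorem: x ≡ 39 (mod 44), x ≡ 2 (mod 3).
83

Using Chinese Remainder Theorem:
M = 44 × 3 = 132
M1 = 3, M2 = 44
y1 = 3^(-1) mod 44 = 15
y2 = 44^(-1) mod 3 = 2
x = (39×3×15 + 2×44×2) mod 132 = 83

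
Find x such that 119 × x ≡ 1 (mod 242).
181

gcd(119, 242) = 1, so the inverse exists.
Extended Euclidean algorithm on (242, 119):
242 = 2 × 119 + 4  ⟹  4 = (1)·242 + (-2)·119
119 = 29 × 4 + 3  ⟹  3 = (-29)·242 + (59)·119
4 = 1 × 3 + 1  ⟹  1 = (30)·242 + (-61)·119
So (-61)·119 ≡ 1 (mod 242), i.e. 119^(-1) ≡ -61 ≡ 181 (mod 242).
Check: 119 × 181 = 21539 ≡ 1 (mod 242)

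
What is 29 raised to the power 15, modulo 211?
88

Repeated squaring. Binary of 15 = 1111.
29^1 ≡ 29 (mod 211); 29^2 ≡ 208 (mod 211); 29^4 ≡ 9 (mod 211); 29^8 ≡ 81 (mod 211)
29^15 = 29^1 × 29^2 × 29^4 × 29^8 ≡ 88 (mod 211)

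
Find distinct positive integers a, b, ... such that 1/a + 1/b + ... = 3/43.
1/15 + 1/323 + 1/208335

Greedy algorithm:
3/43: ceiling(43/3) = 15, use 1/15
2/645: ceiling(645/2) = 323, use 1/323
1/208335: ceiling(208335/1) = 208335, use 1/208335
Result: 3/43 = 1/15 + 1/323 + 1/208335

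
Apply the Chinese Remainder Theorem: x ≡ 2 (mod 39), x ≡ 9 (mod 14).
275

Using Chinese Remainder Theorem:
M = 39 × 14 = 546
M1 = 14, M2 = 39
y1 = 14^(-1) mod 39 = 14
y2 = 39^(-1) mod 14 = 9
x = (2×14×14 + 9×39×9) mod 546 = 275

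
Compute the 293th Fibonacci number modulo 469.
159

Matrix identity: Q^n = [[F_(n+1), F_n], [F_n, F_(n-1)]] with Q = [[1,1],[1,0]].
n = 293 = 100100101₂. Square-and-multiply, entries mod 469:
Q^1 = [[1,1],[1,0]]
Q^2 = (Q^1)² = [[2,1],[1,1]]
Q^4 = (Q^2)² = [[5,3],[3,2]]
Q^9 = (Q^4)²·Q = [[55,34],[34,21]]
Q^18 = (Q^9)² = [[429,239],[239,190]]
Q^36 = (Q^18)² = [[96,206],[206,359]]
Q^73 = (Q^36)²·Q = [[461,62],[62,399]]
Q^146 = (Q^73)² = [[156,323],[323,302]]
Q^293 = (Q^146)²·Q = [[358,159],[159,199]]
F_293 mod 469 = Q^293[0][1] = 159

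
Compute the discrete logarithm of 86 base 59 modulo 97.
2

Baby-step giant-step with step n = ⌈√97⌉ = 10.
Baby steps 59^j mod 97 (j:value) for j=0..9: 0:1, 1:59, 2:86, 3:30, 4:24, 5:58, 6:27, 7:41, 8:91, 9:34.
h = 86 is already in the table at j=2, so x = 2.
Check: 59^2 ≡ 86 (mod 97).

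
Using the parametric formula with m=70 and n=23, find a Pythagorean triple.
(4371, 3220, 5429)

Euclid's formula: a = m² - n², b = 2mn, c = m² + n²
m = 70, n = 23
a = 70² - 23² = 4900 - 529 = 4371
b = 2 × 70 × 23 = 3220
c = 70² + 23² = 4900 + 529 = 5429
Verification: 4371² + 3220² = 19105641 + 10368400 = 29474041 = 5429² ✓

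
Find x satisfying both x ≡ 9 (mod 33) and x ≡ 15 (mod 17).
372

Using Chinese Remainder Theorem:
M = 33 × 17 = 561
M1 = 17, M2 = 33
y1 = 17^(-1) mod 33 = 2
y2 = 33^(-1) mod 17 = 16
x = (9×17×2 + 15×33×16) mod 561 = 372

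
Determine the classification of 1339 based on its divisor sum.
deficient

Proper divisors of 1339: sum = 1 + 13 + 103 = 117
Since 117 < 1339, 1339 is deficient.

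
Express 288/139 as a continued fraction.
[2; 13, 1, 9]

Euclidean algorithm steps:
288 = 2 × 139 + 10
139 = 13 × 10 + 9
10 = 1 × 9 + 1
9 = 9 × 1 + 0
Continued fraction: [2; 13, 1, 9]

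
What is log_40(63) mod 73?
45

Baby-step giant-step with step n = ⌈√73⌉ = 9.
Baby steps 40^j mod 73 (j:value) for j=0..8: 0:1, 1:40, 2:67, 3:52, 4:36, 5:53, 6:3, 7:47, 8:55.
Giant-step multiplier: 40^(-9) ≡ 40^(72-9) = 40^63 ≡ 22 (mod 73).
Giant steps γ_i = 63·22^i mod 73: γ_0=63, γ_1=72, γ_2=51, γ_3=27, γ_4=10, γ_5=1 (in table at j=0).
x = i·n + j = 5·9 + 0 = 45.
Check: 40^45 ≡ 63 (mod 73).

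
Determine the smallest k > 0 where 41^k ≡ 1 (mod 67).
66

67 is prime, so ord(41) divides φ(67) = 66.
Divisors of 66: 1, 2, 3, 6, 11, 22, 33, 66.
Repeated squaring: 41^1 ≡ 41, 41^2 ≡ 6, 41^4 ≡ 36, 41^8 ≡ 23, 41^16 ≡ 60, 41^32 ≡ 49, 41^64 ≡ 56 (mod 67).
Test 41^d mod 67 for each divisor d in increasing order:
41^1 ≡ 41
41^2 ≡ 6
41^3 = 41^2·41^1 ≡ 45
41^6 = 41^4·41^2 ≡ 15
41^11 = 41^8·41^2·41^1 ≡ 30
41^22 = 41^16·41^4·41^2 ≡ 29
41^33 = 41^32·41^1 ≡ 66
41^66 = 41^64·41^2 ≡ 1  ← first divisor giving 1
The order is 66.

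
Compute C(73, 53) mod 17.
6

Using Lucas' theorem:
Write n=73 and k=53 in base 17:
n in base 17: [4, 5]
k in base 17: [3, 2]
C(73,53) mod 17 = ∏ C(n_i, k_i) mod 17
Digit binomials (mod 17): C(4,3) = 4; C(5,2) = 10
Product: 4 × 10 = 40 ≡ 6 (mod 17)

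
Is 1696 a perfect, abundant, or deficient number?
abundant

Proper divisors of 1696: sum = 1 + 2 + 4 + 8 + 16 + 32 + 53 + 106 + 212 + 424 + 848 = 1706
Since 1706 > 1696, 1696 is abundant.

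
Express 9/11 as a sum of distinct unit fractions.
1/2 + 1/4 + 1/15 + 1/660

Greedy algorithm:
9/11: ceiling(11/9) = 2, use 1/2
7/22: ceiling(22/7) = 4, use 1/4
3/44: ceiling(44/3) = 15, use 1/15
1/660: ceiling(660/1) = 660, use 1/660
Result: 9/11 = 1/2 + 1/4 + 1/15 + 1/660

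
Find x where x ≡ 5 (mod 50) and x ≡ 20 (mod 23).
1055

Using Chinese Remainder Theorem:
M = 50 × 23 = 1150
M1 = 23, M2 = 50
y1 = 23^(-1) mod 50 = 37
y2 = 50^(-1) mod 23 = 6
x = (5×23×37 + 20×50×6) mod 1150 = 1055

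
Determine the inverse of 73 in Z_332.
141

gcd(73, 332) = 1, so the inverse exists.
Extended Euclidean algorithm on (332, 73):
332 = 4 × 73 + 40  ⟹  40 = (1)·332 + (-4)·73
73 = 1 × 40 + 33  ⟹  33 = (-1)·332 + (5)·73
40 = 1 × 33 + 7  ⟹  7 = (2)·332 + (-9)·73
33 = 4 × 7 + 5  ⟹  5 = (-9)·332 + (41)·73
7 = 1 × 5 + 2  ⟹  2 = (11)·332 + (-50)·73
5 = 2 × 2 + 1  ⟹  1 = (-31)·332 + (141)·73
So (141)·73 ≡ 1 (mod 332), i.e. 73^(-1) ≡ 141 (mod 332).
Check: 73 × 141 = 10293 ≡ 1 (mod 332)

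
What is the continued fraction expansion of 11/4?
[2; 1, 3]

Euclidean algorithm steps:
11 = 2 × 4 + 3
4 = 1 × 3 + 1
3 = 3 × 1 + 0
Continued fraction: [2; 1, 3]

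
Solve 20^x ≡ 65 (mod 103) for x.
65

Baby-step giant-step with step n = ⌈√103⌉ = 11.
Baby steps 20^j mod 103 (j:value) for j=0..10: 0:1, 1:20, 2:91, 3:69, 4:41, 5:99, 6:23, 7:48, 8:33, 9:42, 10:16.
Giant-step multiplier: 20^(-11) ≡ 20^(102-11) = 20^91 ≡ 75 (mod 103).
Giant steps γ_i = 65·75^i mod 103: γ_0=65, γ_1=34, γ_2=78, γ_3=82, γ_4=73, γ_5=16 (in table at j=10).
x = i·n + j = 5·11 + 10 = 65.
Check: 20^65 ≡ 65 (mod 103).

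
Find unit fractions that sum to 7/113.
1/17 + 1/321 + 1/123329 + 1/19012429473 + 1/481963299268719647499

Greedy algorithm:
7/113: ceiling(113/7) = 17, use 1/17
6/1921: ceiling(1921/6) = 321, use 1/321
5/616641: ceiling(616641/5) = 123329, use 1/123329
4/76049717889: ceiling(76049717889/4) = 19012429473, use 1/19012429473
1/481963299268719647499: ceiling(481963299268719647499/1) = 481963299268719647499, use 1/481963299268719647499
Result: 7/113 = 1/17 + 1/321 + 1/123329 + 1/19012429473 + 1/481963299268719647499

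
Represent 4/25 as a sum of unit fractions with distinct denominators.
1/7 + 1/59 + 1/5163 + 1/53307975

Greedy algorithm:
4/25: ceiling(25/4) = 7, use 1/7
3/175: ceiling(175/3) = 59, use 1/59
2/10325: ceiling(10325/2) = 5163, use 1/5163
1/53307975: ceiling(53307975/1) = 53307975, use 1/53307975
Result: 4/25 = 1/7 + 1/59 + 1/5163 + 1/53307975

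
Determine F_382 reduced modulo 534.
335

Matrix identity: Q^n = [[F_(n+1), F_n], [F_n, F_(n-1)]] with Q = [[1,1],[1,0]].
n = 382 = 101111110₂. Square-and-multiply, entries mod 534:
Q^1 = [[1,1],[1,0]]
Q^2 = (Q^1)² = [[2,1],[1,1]]
Q^5 = (Q^2)²·Q = [[8,5],[5,3]]
Q^11 = (Q^5)²·Q = [[144,89],[89,55]]
Q^23 = (Q^11)²·Q = [[444,355],[355,89]]
Q^47 = (Q^23)²·Q = [[270,91],[91,179]]
Q^95 = (Q^47)²·Q = [[288,13],[13,275]]
Q^191 = (Q^95)²·Q = [[186,343],[343,377]]
Q^382 = (Q^191)² = [[55,335],[335,254]]
F_382 mod 534 = Q^382[0][1] = 335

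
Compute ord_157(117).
78

157 is prime, so ord(117) divides φ(157) = 156.
Divisors of 156: 1, 2, 3, 4, 6, 12, 13, 26, 39, 52, 78, 156.
Repeated squaring: 117^1 ≡ 117, 117^2 ≡ 30, 117^4 ≡ 115, 117^8 ≡ 37, 117^16 ≡ 113, 117^32 ≡ 52, 117^64 ≡ 35, 117^128 ≡ 126 (mod 157).
Test 117^d mod 157 for each divisor d in increasing order:
117^1 ≡ 117
117^2 ≡ 30
117^3 = 117^2·117^1 ≡ 56
117^4 ≡ 115
117^6 = 117^4·117^2 ≡ 153
117^12 = 117^8·117^4 ≡ 16
117^13 = 117^8·117^4·117^1 ≡ 145
117^26 = 117^16·117^8·117^2 ≡ 144
117^39 = 117^32·117^4·117^2·117^1 ≡ 156
117^52 = 117^32·117^16·117^4 ≡ 12
117^78 = 117^64·117^8·117^4·117^2 ≡ 1  ← first divisor giving 1
The order is 78.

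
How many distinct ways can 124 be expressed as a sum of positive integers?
2841940500

p(n) counts ways to write n as a sum of positive integers (order ignored).
Euler's pentagonal recurrence: p(k) = p(k-1) + p(k-2) - p(k-5) - p(k-7) + p(k-12) + p(k-15) - ... (offsets j(3j∓1)/2, signs ++--, p(0)=1, p(<0)=0).
DP table for k = 0..123: p(0)=1, p(1)=1, p(2)=2, p(3)=3, p(4)=5, p(5)=7, p(6)=11, p(7)=15, p(8)=22, p(9)=30, p(10)=42, p(11)=56, p(12)=77, p(13)=101, p(14)=135, p(15)=176, p(16)=231, p(17)=297, p(18)=385, p(19)=490, p(20)=627, p(21)=792, p(22)=1002, p(23)=1255, p(24)=1575, p(25)=1958, p(26)=2436, p(27)=3010, p(28)=3718, p(29)=4565, p(30)=5604, p(31)=6842, p(32)=8349, p(33)=10143, p(34)=12310, p(35)=14883, p(36)=17977, p(37)=21637, p(38)=26015, p(39)=31185, p(40)=37338, p(41)=44583, p(42)=53174, p(43)=63261, p(44)=75175, p(45)=89134, p(46)=105558, p(47)=124754, p(48)=147273, p(49)=173525, p(50)=204226, p(51)=239943, p(52)=281589, p(53)=329931, p(54)=386155, p(55)=451276, p(56)=526823, p(57)=614154, p(58)=715220, p(59)=831820, p(60)=966467, p(61)=1121505, p(62)=1300156, p(63)=1505499, p(64)=1741630, p(65)=2012558, p(66)=2323520, p(67)=2679689, p(68)=3087735, p(69)=3554345, p(70)=4087968, p(71)=4697205, p(72)=5392783, p(73)=6185689, p(74)=7089500, p(75)=8118264, p(76)=9289091, p(77)=10619863, p(78)=12132164, p(79)=13848650, p(80)=15796476, p(81)=18004327, p(82)=20506255, p(83)=23338469, p(84)=26543660, p(85)=30167357, p(86)=34262962, p(87)=38887673, p(88)=44108109, p(89)=49995925, p(90)=56634173, p(91)=64112359, p(92)=72533807, p(93)=82010177, p(94)=92669720, p(95)=104651419, p(96)=118114304, p(97)=133230930, p(98)=150198136, p(99)=169229875, p(100)=190569292, p(101)=214481126, p(102)=241265379, p(103)=271248950, p(104)=304801365, p(105)=342325709, p(106)=384276336, p(107)=431149389, p(108)=483502844, p(109)=541946240, p(110)=607163746, p(111)=679903203, p(112)=761002156, p(113)=851376628, p(114)=952050665, p(115)=1064144451, p(116)=1188908248, p(117)=1327710076, p(118)=1482074143, p(119)=1653668665, p(120)=1844349560, p(121)=2056148051, p(122)=2291320912, p(123)=2552338241.
Final step: p(124) = p(123) + p(122) - p(119) - p(117) + p(112) + p(109) - p(102) - p(98) + p(89) + p(84) - p(73) - p(67) + p(54) + p(47) - p(32) - p(24) + p(7)
= 2552338241 + 2291320912 - 1653668665 - 1327710076 + 761002156 + 541946240 - 241265379 - 150198136 + 49995925 + 26543660 - 6185689 - 2679689 + 386155 + 124754 - 8349 - 1575 + 15
= 2841940500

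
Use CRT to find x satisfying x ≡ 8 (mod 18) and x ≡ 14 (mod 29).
188

Using Chinese Remainder Theorem:
M = 18 × 29 = 522
M1 = 29, M2 = 18
y1 = 29^(-1) mod 18 = 5
y2 = 18^(-1) mod 29 = 21
x = (8×29×5 + 14×18×21) mod 522 = 188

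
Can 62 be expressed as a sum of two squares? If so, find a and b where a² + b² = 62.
Not possible

Factorization: 62 = 2 × 31
By Fermat: n is sum of two squares iff every prime p ≡ 3 (mod 4) appears to even power.
Prime(s) ≡ 3 (mod 4) with odd exponent: [(31, 1)]
Therefore 62 cannot be expressed as a² + b².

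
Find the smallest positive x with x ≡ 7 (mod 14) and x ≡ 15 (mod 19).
91

Using Chinese Remainder Theorem:
M = 14 × 19 = 266
M1 = 19, M2 = 14
y1 = 19^(-1) mod 14 = 3
y2 = 14^(-1) mod 19 = 15
x = (7×19×3 + 15×14×15) mod 266 = 91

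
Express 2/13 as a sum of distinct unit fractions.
1/7 + 1/91

Greedy algorithm:
2/13: ceiling(13/2) = 7, use 1/7
1/91: ceiling(91/1) = 91, use 1/91
Result: 2/13 = 1/7 + 1/91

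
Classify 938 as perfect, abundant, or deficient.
deficient

Proper divisors of 938: sum = 1 + 2 + 7 + 14 + 67 + 134 + 469 = 694
Since 694 < 938, 938 is deficient.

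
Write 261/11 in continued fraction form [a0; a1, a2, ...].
[23; 1, 2, 1, 2]

Euclidean algorithm steps:
261 = 23 × 11 + 8
11 = 1 × 8 + 3
8 = 2 × 3 + 2
3 = 1 × 2 + 1
2 = 2 × 1 + 0
Continued fraction: [23; 1, 2, 1, 2]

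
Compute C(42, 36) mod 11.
7

Using Lucas' theorem:
Write n=42 and k=36 in base 11:
n in base 11: [3, 9]
k in base 11: [3, 3]
C(42,36) mod 11 = ∏ C(n_i, k_i) mod 11
Digit binomials (mod 11): C(3,3) = 1; C(9,3) = 84 ≡ 7
Product: 1 × 7 = 7 ≡ 7 (mod 11)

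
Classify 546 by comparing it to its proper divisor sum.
abundant

Proper divisors of 546: sum = 1 + 2 + 3 + 6 + 7 + 13 + 14 + 21 + 26 + 39 + 42 + 78 + 91 + 182 + 273 = 798
Since 798 > 546, 546 is abundant.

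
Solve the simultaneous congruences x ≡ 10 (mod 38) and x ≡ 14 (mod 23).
428

Using Chinese Remainder Theorem:
M = 38 × 23 = 874
M1 = 23, M2 = 38
y1 = 23^(-1) mod 38 = 5
y2 = 38^(-1) mod 23 = 20
x = (10×23×5 + 14×38×20) mod 874 = 428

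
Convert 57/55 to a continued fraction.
[1; 27, 2]

Euclidean algorithm steps:
57 = 1 × 55 + 2
55 = 27 × 2 + 1
2 = 2 × 1 + 0
Continued fraction: [1; 27, 2]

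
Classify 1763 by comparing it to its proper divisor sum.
deficient

Proper divisors of 1763: sum = 1 + 41 + 43 = 85
Since 85 < 1763, 1763 is deficient.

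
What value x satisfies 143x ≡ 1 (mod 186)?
173

gcd(143, 186) = 1, so the inverse exists.
Extended Euclidean algorithm on (186, 143):
186 = 1 × 143 + 43  ⟹  43 = (1)·186 + (-1)·143
143 = 3 × 43 + 14  ⟹  14 = (-3)·186 + (4)·143
43 = 3 × 14 + 1  ⟹  1 = (10)·186 + (-13)·143
So (-13)·143 ≡ 1 (mod 186), i.e. 143^(-1) ≡ -13 ≡ 173 (mod 186).
Check: 143 × 173 = 24739 ≡ 1 (mod 186)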